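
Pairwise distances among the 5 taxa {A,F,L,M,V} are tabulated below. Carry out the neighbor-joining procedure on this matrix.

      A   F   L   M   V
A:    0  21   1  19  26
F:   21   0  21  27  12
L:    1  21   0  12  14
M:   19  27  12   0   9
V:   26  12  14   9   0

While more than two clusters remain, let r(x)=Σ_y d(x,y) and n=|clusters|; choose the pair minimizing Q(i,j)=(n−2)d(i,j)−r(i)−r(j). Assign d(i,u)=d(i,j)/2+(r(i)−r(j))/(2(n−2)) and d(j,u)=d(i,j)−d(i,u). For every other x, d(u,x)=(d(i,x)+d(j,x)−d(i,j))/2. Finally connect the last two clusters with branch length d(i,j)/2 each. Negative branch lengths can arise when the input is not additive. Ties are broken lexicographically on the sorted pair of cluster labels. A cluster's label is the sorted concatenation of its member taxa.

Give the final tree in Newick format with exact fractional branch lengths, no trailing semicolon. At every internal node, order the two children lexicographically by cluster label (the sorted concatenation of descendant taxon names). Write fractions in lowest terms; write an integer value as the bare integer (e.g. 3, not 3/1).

((((A:11/3,L:-8/3):17/2,M:13/2):11/2,F:43/4):5/8,V:5/8)

iteration 1: select A,L (d=1, Q=-112); attach at lengths (11/3, -8/3); label the merged cluster AL
  updated: d(AL,F)=41/2, d(AL,M)=15, d(AL,V)=39/2
iteration 2: select AL,M (d=15, Q=-76); attach at lengths (17/2, 13/2); label the merged cluster ALM
  updated: d(ALM,F)=65/4, d(ALM,V)=27/4
iteration 3: select ALM,F (d=65/4, Q=-35); attach at lengths (11/2, 43/4); label the merged cluster AFLM
  updated: d(AFLM,V)=5/4
iteration 4: select AFLM,V (d=5/4); attach at lengths (5/8, 5/8); label the merged cluster AFLMV
final tree: ((((A:11/3,L:-8/3):17/2,M:13/2):11/2,F:43/4):5/8,V:5/8)
total length: 67/2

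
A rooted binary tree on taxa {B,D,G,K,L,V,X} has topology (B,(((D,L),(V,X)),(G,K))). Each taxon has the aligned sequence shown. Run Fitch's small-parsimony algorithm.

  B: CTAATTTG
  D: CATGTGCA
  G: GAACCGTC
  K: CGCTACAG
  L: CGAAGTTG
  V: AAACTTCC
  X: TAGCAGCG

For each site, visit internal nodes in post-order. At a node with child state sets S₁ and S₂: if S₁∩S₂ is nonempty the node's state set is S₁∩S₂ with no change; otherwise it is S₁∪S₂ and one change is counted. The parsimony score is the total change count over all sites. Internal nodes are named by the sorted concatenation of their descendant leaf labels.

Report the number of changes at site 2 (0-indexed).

[col 0] DL: children D:{C}, L:{C} ∩→ {C}; cost 0
[col 0] VX: children V:{A}, X:{T} ∪→ {A,T}; cost 1
[col 0] DLVX: children DL:{C}, VX:{A,T} ∪→ {A,C,T}; cost 1
[col 0] GK: children G:{G}, K:{C} ∪→ {C,G}; cost 1
[col 0] DGKLVX: children DLVX:{A,C,T}, GK:{C,G} ∩→ {C}; cost 0
[col 0] BDGKLVX: children B:{C}, DGKLVX:{C} ∩→ {C}; cost 0
[col 1] DL: children D:{A}, L:{G} ∪→ {A,G}; cost 1
[col 1] VX: children V:{A}, X:{A} ∩→ {A}; cost 0
[col 1] DLVX: children DL:{A,G}, VX:{A} ∩→ {A}; cost 0
[col 1] GK: children G:{A}, K:{G} ∪→ {A,G}; cost 1
[col 1] DGKLVX: children DLVX:{A}, GK:{A,G} ∩→ {A}; cost 0
[col 1] BDGKLVX: children B:{T}, DGKLVX:{A} ∪→ {A,T}; cost 1
[col 2] DL: children D:{T}, L:{A} ∪→ {A,T}; cost 1
[col 2] VX: children V:{A}, X:{G} ∪→ {A,G}; cost 1
[col 2] DLVX: children DL:{A,T}, VX:{A,G} ∩→ {A}; cost 0
[col 2] GK: children G:{A}, K:{C} ∪→ {A,C}; cost 1
[col 2] DGKLVX: children DLVX:{A}, GK:{A,C} ∩→ {A}; cost 0
[col 2] BDGKLVX: children B:{A}, DGKLVX:{A} ∩→ {A}; cost 0
[col 3] DL: children D:{G}, L:{A} ∪→ {A,G}; cost 1
[col 3] VX: children V:{C}, X:{C} ∩→ {C}; cost 0
[col 3] DLVX: children DL:{A,G}, VX:{C} ∪→ {A,C,G}; cost 1
[col 3] GK: children G:{C}, K:{T} ∪→ {C,T}; cost 1
[col 3] DGKLVX: children DLVX:{A,C,G}, GK:{C,T} ∩→ {C}; cost 0
[col 3] BDGKLVX: children B:{A}, DGKLVX:{C} ∪→ {A,C}; cost 1
[col 4] DL: children D:{T}, L:{G} ∪→ {G,T}; cost 1
[col 4] VX: children V:{T}, X:{A} ∪→ {A,T}; cost 1
[col 4] DLVX: children DL:{G,T}, VX:{A,T} ∩→ {T}; cost 0
[col 4] GK: children G:{C}, K:{A} ∪→ {A,C}; cost 1
[col 4] DGKLVX: children DLVX:{T}, GK:{A,C} ∪→ {A,C,T}; cost 1
[col 4] BDGKLVX: children B:{T}, DGKLVX:{A,C,T} ∩→ {T}; cost 0
[col 5] DL: children D:{G}, L:{T} ∪→ {G,T}; cost 1
[col 5] VX: children V:{T}, X:{G} ∪→ {G,T}; cost 1
[col 5] DLVX: children DL:{G,T}, VX:{G,T} ∩→ {G,T}; cost 0
[col 5] GK: children G:{G}, K:{C} ∪→ {C,G}; cost 1
[col 5] DGKLVX: children DLVX:{G,T}, GK:{C,G} ∩→ {G}; cost 0
[col 5] BDGKLVX: children B:{T}, DGKLVX:{G} ∪→ {G,T}; cost 1
[col 6] DL: children D:{C}, L:{T} ∪→ {C,T}; cost 1
[col 6] VX: children V:{C}, X:{C} ∩→ {C}; cost 0
[col 6] DLVX: children DL:{C,T}, VX:{C} ∩→ {C}; cost 0
[col 6] GK: children G:{T}, K:{A} ∪→ {A,T}; cost 1
[col 6] DGKLVX: children DLVX:{C}, GK:{A,T} ∪→ {A,C,T}; cost 1
[col 6] BDGKLVX: children B:{T}, DGKLVX:{A,C,T} ∩→ {T}; cost 0
[col 7] DL: children D:{A}, L:{G} ∪→ {A,G}; cost 1
[col 7] VX: children V:{C}, X:{G} ∪→ {C,G}; cost 1
[col 7] DLVX: children DL:{A,G}, VX:{C,G} ∩→ {G}; cost 0
[col 7] GK: children G:{C}, K:{G} ∪→ {C,G}; cost 1
[col 7] DGKLVX: children DLVX:{G}, GK:{C,G} ∩→ {G}; cost 0
[col 7] BDGKLVX: children B:{G}, DGKLVX:{G} ∩→ {G}; cost 0
per-site changes: [3, 3, 3, 4, 4, 4, 3, 3]; total = 27

3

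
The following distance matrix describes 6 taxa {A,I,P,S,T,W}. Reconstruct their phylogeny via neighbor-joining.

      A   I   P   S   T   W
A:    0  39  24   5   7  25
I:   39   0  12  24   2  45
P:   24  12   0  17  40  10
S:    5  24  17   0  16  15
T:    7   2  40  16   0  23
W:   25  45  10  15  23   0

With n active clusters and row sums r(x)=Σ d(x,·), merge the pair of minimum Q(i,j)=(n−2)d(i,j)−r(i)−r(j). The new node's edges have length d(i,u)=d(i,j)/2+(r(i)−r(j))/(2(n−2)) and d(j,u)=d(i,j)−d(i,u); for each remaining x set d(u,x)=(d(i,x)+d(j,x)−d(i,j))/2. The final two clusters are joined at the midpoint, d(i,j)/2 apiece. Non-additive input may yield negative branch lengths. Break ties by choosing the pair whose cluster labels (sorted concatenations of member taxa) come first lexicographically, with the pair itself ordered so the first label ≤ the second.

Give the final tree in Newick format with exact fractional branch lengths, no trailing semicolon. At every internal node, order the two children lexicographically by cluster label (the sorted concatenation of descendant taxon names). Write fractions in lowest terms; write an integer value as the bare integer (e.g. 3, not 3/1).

(((A:43/8,S:-3/8):27/8,(I:21/4,T:-13/4):117/8):75/16,(P:23/6,W:37/6):75/16)

step 1: merge (I,T) at d=2, Q=-202; branch lengths I→21/4, T→-13/4; new cluster IT
  updated: d(A,IT)=22, d(IT,P)=25, d(IT,S)=19, d(IT,W)=33
step 2: merge (P,W) at d=10, Q=-129; branch lengths P→23/6, W→37/6; new cluster PW
  updated: d(A,PW)=39/2, d(IT,PW)=24, d(PW,S)=11
step 3: merge (A,S) at d=5, Q=-143/2; branch lengths A→43/8, S→-3/8; new cluster AS
  updated: d(AS,IT)=18, d(AS,PW)=51/4
step 4: merge (AS,IT) at d=18, Q=-219/4; branch lengths AS→27/8, IT→117/8; new cluster AIST
  updated: d(AIST,PW)=75/8
step 5: merge (AIST,PW) at d=75/8; branch lengths AIST→75/16, PW→75/16; new cluster AIPSTW
final tree: (((A:43/8,S:-3/8):27/8,(I:21/4,T:-13/4):117/8):75/16,(P:23/6,W:37/6):75/16)
total length: 355/8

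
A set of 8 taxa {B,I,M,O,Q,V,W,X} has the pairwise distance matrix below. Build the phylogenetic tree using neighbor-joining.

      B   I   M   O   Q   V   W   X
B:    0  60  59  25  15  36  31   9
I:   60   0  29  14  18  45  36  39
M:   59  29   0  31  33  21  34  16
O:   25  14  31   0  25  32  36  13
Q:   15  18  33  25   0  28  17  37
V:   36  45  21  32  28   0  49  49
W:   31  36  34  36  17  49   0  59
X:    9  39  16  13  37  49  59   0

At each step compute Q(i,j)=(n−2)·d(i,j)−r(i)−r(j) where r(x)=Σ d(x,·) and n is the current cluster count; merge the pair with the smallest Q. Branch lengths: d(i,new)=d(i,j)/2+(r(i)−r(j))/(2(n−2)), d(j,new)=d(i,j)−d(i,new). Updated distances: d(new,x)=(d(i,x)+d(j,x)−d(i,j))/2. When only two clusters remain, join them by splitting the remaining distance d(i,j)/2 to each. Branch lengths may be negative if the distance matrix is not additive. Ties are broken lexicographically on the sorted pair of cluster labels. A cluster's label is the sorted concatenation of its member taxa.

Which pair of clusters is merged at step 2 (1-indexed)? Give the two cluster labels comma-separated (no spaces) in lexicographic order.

M,V

iteration 1: select B,X (d=9, Q=-403); attach at lengths (67/12, 41/12); label the merged cluster BX
  updated: d(BX,I)=45, d(BX,M)=33, d(BX,O)=29/2, d(BX,Q)=43/2, d(BX,V)=38, d(BX,W)=81/2
iteration 2: select M,V (d=21, Q=-289); attach at lengths (73/10, 137/10); label the merged cluster MV
  updated: d(BX,MV)=25, d(I,MV)=53/2, d(MV,O)=21, d(MV,Q)=20, d(MV,W)=31
iteration 3: select BX,O (d=29/2, Q=-199); attach at lengths (47/4, 11/4); label the merged cluster BOX
  updated: d(BOX,I)=89/4, d(BOX,MV)=63/4, d(BOX,Q)=16, d(BOX,W)=31
iteration 4: select Q,W (d=17, Q=-135); attach at lengths (7/6, 95/6); label the merged cluster QW
  updated: d(BOX,QW)=15, d(I,QW)=37/2, d(MV,QW)=17
iteration 5: select BOX,MV (d=63/4, Q=-323/4); attach at lengths (101/16, 151/16); label the merged cluster BMOVX
  updated: d(BMOVX,I)=33/2, d(BMOVX,QW)=65/8
iteration 6: select BMOVX,I (d=33/2, Q=-345/8); attach at lengths (49/16, 215/16); label the merged cluster BIMOVX
  updated: d(BIMOVX,QW)=81/16
iteration 7: select BIMOVX,QW (d=81/16); attach at lengths (81/32, 81/32); label the merged cluster BIMOQVWX
final tree: (((((B:67/12,X:41/12):47/4,O:11/4):101/16,(M:73/10,V:137/10):151/16):49/16,I:215/16):81/32,(Q:7/6,W:95/6):81/32)
total length: 1581/16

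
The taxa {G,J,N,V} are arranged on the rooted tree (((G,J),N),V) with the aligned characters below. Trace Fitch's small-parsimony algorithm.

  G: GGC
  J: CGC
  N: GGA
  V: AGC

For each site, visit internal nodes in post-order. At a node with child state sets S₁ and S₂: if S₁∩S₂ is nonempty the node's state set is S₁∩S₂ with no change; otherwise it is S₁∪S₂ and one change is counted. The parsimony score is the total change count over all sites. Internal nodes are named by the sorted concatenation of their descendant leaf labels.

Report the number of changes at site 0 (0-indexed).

2

GJ@0: {G} ∪ {C} = {C,G} (union, +1)
GJN@0: {C,G} ∩ {G} = {G} (intersection, +0)
GJNV@0: {G} ∪ {A} = {A,G} (union, +1)
GJ@1: {G} ∩ {G} = {G} (intersection, +0)
GJN@1: {G} ∩ {G} = {G} (intersection, +0)
GJNV@1: {G} ∩ {G} = {G} (intersection, +0)
GJ@2: {C} ∩ {C} = {C} (intersection, +0)
GJN@2: {C} ∪ {A} = {A,C} (union, +1)
GJNV@2: {A,C} ∩ {C} = {C} (intersection, +0)
per-site changes: [2, 0, 1]; total = 3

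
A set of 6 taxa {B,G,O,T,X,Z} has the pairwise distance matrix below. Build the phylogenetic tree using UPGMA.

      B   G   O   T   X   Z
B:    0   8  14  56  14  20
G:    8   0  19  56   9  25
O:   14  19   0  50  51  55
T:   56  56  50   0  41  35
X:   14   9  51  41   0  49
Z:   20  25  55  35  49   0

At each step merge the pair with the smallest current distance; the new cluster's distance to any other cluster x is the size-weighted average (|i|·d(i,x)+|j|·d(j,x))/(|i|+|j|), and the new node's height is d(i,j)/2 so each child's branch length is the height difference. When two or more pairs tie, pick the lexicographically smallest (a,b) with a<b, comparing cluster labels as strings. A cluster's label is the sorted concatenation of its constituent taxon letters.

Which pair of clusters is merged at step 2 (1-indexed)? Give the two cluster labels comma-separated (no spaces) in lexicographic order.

BG,X

step 1: merge (B,G) at d=8; branch lengths B→4, G→4; new cluster BG
  updated: d(BG,O)=33/2, d(BG,T)=56, d(BG,X)=23/2, d(BG,Z)=45/2
step 2: merge (BG,X) at d=23/2; branch lengths BG→7/4, X→23/4; new cluster BGX
  updated: d(BGX,O)=28, d(BGX,T)=51, d(BGX,Z)=94/3
step 3: merge (BGX,O) at d=28; branch lengths BGX→33/4, O→14; new cluster BGOX
  updated: d(BGOX,T)=203/4, d(BGOX,Z)=149/4
step 4: merge (T,Z) at d=35; branch lengths T→35/2, Z→35/2; new cluster TZ
  updated: d(BGOX,TZ)=44
step 5: merge (BGOX,TZ) at d=44; branch lengths BGOX→8, TZ→9/2; new cluster BGOTXZ
final tree: ((((B:4,G:4):7/4,X:23/4):33/4,O:14):8,(T:35/2,Z:35/2):9/2)
total length: 341/4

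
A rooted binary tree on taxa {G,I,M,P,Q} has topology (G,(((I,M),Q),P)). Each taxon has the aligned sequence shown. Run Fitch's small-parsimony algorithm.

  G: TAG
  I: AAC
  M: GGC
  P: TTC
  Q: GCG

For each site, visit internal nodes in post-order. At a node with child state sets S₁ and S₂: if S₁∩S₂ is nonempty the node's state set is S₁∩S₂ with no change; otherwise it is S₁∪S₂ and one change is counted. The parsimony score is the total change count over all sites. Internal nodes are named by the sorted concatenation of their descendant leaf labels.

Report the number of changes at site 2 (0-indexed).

2

IM@0: {A} ∪ {G} = {A,G} (union, +1)
IMQ@0: {A,G} ∩ {G} = {G} (intersection, +0)
IMPQ@0: {G} ∪ {T} = {G,T} (union, +1)
GIMPQ@0: {T} ∩ {G,T} = {T} (intersection, +0)
IM@1: {A} ∪ {G} = {A,G} (union, +1)
IMQ@1: {A,G} ∪ {C} = {A,C,G} (union, +1)
IMPQ@1: {A,C,G} ∪ {T} = {A,C,G,T} (union, +1)
GIMPQ@1: {A} ∩ {A,C,G,T} = {A} (intersection, +0)
IM@2: {C} ∩ {C} = {C} (intersection, +0)
IMQ@2: {C} ∪ {G} = {C,G} (union, +1)
IMPQ@2: {C,G} ∩ {C} = {C} (intersection, +0)
GIMPQ@2: {G} ∪ {C} = {C,G} (union, +1)
per-site changes: [2, 3, 2]; total = 7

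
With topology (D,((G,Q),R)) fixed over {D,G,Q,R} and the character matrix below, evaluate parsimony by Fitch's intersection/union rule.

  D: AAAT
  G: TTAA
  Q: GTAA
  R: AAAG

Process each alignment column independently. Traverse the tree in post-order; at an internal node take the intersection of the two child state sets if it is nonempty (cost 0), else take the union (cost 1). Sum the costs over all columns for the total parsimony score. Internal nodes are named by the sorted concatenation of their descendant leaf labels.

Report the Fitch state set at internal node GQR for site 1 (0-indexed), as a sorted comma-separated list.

site 0, node GQ: G={T} ∪ Q={G} → {G,T} (+1)
site 0, node GQR: GQ={G,T} ∪ R={A} → {A,G,T} (+1)
site 0, node DGQR: D={A} ∩ GQR={A,G,T} → {A} (+0)
site 1, node GQ: G={T} ∩ Q={T} → {T} (+0)
site 1, node GQR: GQ={T} ∪ R={A} → {A,T} (+1)
site 1, node DGQR: D={A} ∩ GQR={A,T} → {A} (+0)
site 2, node GQ: G={A} ∩ Q={A} → {A} (+0)
site 2, node GQR: GQ={A} ∩ R={A} → {A} (+0)
site 2, node DGQR: D={A} ∩ GQR={A} → {A} (+0)
site 3, node GQ: G={A} ∩ Q={A} → {A} (+0)
site 3, node GQR: GQ={A} ∪ R={G} → {A,G} (+1)
site 3, node DGQR: D={T} ∪ GQR={A,G} → {A,G,T} (+1)
per-site changes: [2, 1, 0, 2]; total = 5

A,T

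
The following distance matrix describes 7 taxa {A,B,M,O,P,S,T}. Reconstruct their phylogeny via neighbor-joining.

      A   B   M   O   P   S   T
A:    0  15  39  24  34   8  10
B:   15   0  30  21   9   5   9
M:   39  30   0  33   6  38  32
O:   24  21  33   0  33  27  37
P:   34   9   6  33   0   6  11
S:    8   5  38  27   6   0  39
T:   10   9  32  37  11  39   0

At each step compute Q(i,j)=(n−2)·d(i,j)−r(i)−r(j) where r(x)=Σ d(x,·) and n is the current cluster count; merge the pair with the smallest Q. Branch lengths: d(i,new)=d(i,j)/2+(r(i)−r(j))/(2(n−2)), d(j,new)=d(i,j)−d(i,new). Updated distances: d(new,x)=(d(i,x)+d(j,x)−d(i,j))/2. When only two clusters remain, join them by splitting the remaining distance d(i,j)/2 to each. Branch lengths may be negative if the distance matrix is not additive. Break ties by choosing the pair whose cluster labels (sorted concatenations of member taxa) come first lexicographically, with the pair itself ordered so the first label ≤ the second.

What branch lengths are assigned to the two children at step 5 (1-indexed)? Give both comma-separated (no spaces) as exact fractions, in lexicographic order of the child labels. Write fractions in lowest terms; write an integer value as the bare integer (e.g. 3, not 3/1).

step 1: merge (M,P) at d=6, Q=-247; branch lengths M→109/10, P→-49/10; new cluster MP
  updated: d(A,MP)=67/2, d(B,MP)=33/2, d(MP,O)=30, d(MP,S)=19, d(MP,T)=37/2
step 2: merge (A,T) at d=10, Q=-164; branch lengths A→17/8, T→63/8; new cluster AT
  updated: d(AT,B)=7, d(AT,MP)=21, d(AT,O)=51/2, d(AT,S)=37/2
step 3: merge (B,S) at d=5, Q=-104; branch lengths B→-5/6, S→35/6; new cluster BS
  updated: d(AT,BS)=41/4, d(BS,MP)=61/4, d(BS,O)=43/2
step 4: merge (AT,BS) at d=41/4, Q=-333/4; branch lengths AT→121/16, BS→43/16; new cluster ABST
  updated: d(ABST,MP)=13, d(ABST,O)=147/8
step 5: merge (ABST,MP) at d=13, Q=-491/8; branch lengths ABST→11/16, MP→197/16; new cluster ABMPST
  updated: d(ABMPST,O)=283/16
step 6: merge (ABMPST,O) at d=283/16; branch lengths ABMPST→283/32, O→283/32; new cluster ABMOPST
final tree: ((((A:17/8,T:63/8):121/16,(B:-5/6,S:35/6):43/16):11/16,(M:109/10,P:-49/10):197/16):283/32,O:283/32)
total length: 991/16

11/16,197/16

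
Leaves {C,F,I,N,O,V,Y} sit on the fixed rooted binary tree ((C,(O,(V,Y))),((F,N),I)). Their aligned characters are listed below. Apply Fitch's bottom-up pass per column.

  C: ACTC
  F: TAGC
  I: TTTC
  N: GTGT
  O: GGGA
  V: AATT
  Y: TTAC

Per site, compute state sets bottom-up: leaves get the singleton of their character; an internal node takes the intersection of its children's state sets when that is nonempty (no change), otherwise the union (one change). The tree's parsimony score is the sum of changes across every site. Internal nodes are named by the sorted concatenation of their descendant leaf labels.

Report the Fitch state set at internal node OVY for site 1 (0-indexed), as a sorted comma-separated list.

A,G,T

[col 0] VY: children V:{A}, Y:{T} ∪→ {A,T}; cost 1
[col 0] OVY: children O:{G}, VY:{A,T} ∪→ {A,G,T}; cost 1
[col 0] COVY: children C:{A}, OVY:{A,G,T} ∩→ {A}; cost 0
[col 0] FN: children F:{T}, N:{G} ∪→ {G,T}; cost 1
[col 0] FIN: children FN:{G,T}, I:{T} ∩→ {T}; cost 0
[col 0] CFINOVY: children COVY:{A}, FIN:{T} ∪→ {A,T}; cost 1
[col 1] VY: children V:{A}, Y:{T} ∪→ {A,T}; cost 1
[col 1] OVY: children O:{G}, VY:{A,T} ∪→ {A,G,T}; cost 1
[col 1] COVY: children C:{C}, OVY:{A,G,T} ∪→ {A,C,G,T}; cost 1
[col 1] FN: children F:{A}, N:{T} ∪→ {A,T}; cost 1
[col 1] FIN: children FN:{A,T}, I:{T} ∩→ {T}; cost 0
[col 1] CFINOVY: children COVY:{A,C,G,T}, FIN:{T} ∩→ {T}; cost 0
[col 2] VY: children V:{T}, Y:{A} ∪→ {A,T}; cost 1
[col 2] OVY: children O:{G}, VY:{A,T} ∪→ {A,G,T}; cost 1
[col 2] COVY: children C:{T}, OVY:{A,G,T} ∩→ {T}; cost 0
[col 2] FN: children F:{G}, N:{G} ∩→ {G}; cost 0
[col 2] FIN: children FN:{G}, I:{T} ∪→ {G,T}; cost 1
[col 2] CFINOVY: children COVY:{T}, FIN:{G,T} ∩→ {T}; cost 0
[col 3] VY: children V:{T}, Y:{C} ∪→ {C,T}; cost 1
[col 3] OVY: children O:{A}, VY:{C,T} ∪→ {A,C,T}; cost 1
[col 3] COVY: children C:{C}, OVY:{A,C,T} ∩→ {C}; cost 0
[col 3] FN: children F:{C}, N:{T} ∪→ {C,T}; cost 1
[col 3] FIN: children FN:{C,T}, I:{C} ∩→ {C}; cost 0
[col 3] CFINOVY: children COVY:{C}, FIN:{C} ∩→ {C}; cost 0
per-site changes: [4, 4, 3, 3]; total = 14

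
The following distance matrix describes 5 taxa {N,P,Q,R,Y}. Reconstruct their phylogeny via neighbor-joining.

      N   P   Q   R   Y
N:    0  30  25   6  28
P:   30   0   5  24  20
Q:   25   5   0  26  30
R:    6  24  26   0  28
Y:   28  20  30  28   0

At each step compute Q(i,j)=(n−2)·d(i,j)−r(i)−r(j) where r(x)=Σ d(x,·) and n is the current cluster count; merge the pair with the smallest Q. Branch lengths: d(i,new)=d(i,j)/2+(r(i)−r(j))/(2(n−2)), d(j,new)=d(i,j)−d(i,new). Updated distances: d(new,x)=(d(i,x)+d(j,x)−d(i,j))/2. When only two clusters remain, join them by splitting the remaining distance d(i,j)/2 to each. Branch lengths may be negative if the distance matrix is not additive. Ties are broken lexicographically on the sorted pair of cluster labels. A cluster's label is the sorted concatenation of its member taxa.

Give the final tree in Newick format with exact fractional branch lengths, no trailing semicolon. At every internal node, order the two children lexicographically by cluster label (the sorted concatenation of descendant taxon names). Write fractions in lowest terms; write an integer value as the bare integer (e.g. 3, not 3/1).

step 1: merge (N,R) at d=6, Q=-155; branch lengths N→23/6, R→13/6; new cluster NR
  updated: d(NR,P)=24, d(NR,Q)=45/2, d(NR,Y)=25
step 2: merge (NR,Y) at d=25, Q=-193/2; branch lengths NR→93/8, Y→107/8; new cluster NRY
  updated: d(NRY,P)=19/2, d(NRY,Q)=55/4
step 3: merge (NRY,P) at d=19/2, Q=-113/4; branch lengths NRY→73/8, P→3/8; new cluster NPRY
  updated: d(NPRY,Q)=37/8
step 4: merge (NPRY,Q) at d=37/8; branch lengths NPRY→37/16, Q→37/16; new cluster NPQRY
final tree: ((((N:23/6,R:13/6):93/8,Y:107/8):73/8,P:3/8):37/16,Q:37/16)
total length: 361/8

((((N:23/6,R:13/6):93/8,Y:107/8):73/8,P:3/8):37/16,Q:37/16)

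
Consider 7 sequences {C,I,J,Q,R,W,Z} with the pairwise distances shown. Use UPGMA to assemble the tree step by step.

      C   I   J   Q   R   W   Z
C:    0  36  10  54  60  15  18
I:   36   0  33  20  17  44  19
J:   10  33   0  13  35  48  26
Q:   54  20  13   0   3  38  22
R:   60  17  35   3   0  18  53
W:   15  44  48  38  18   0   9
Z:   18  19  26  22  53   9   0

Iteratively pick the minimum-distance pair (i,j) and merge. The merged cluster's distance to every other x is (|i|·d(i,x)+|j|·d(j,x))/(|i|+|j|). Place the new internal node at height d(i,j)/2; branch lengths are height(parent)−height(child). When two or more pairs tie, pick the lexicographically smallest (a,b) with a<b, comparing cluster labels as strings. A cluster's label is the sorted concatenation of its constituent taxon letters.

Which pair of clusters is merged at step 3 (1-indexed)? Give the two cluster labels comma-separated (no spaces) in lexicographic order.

C,J

1. join Q+R (d=3) ⇒ QR; edges |Q|=3/2, |R|=3/2
  updated: d(C,QR)=57, d(I,QR)=37/2, d(J,QR)=24, d(QR,W)=28, d(QR,Z)=75/2
2. join W+Z (d=9) ⇒ WZ; edges |W|=9/2, |Z|=9/2
  updated: d(C,WZ)=33/2, d(I,WZ)=63/2, d(J,WZ)=37, d(QR,WZ)=131/4
3. join C+J (d=10) ⇒ CJ; edges |C|=5, |J|=5
  updated: d(CJ,I)=69/2, d(CJ,QR)=81/2, d(CJ,WZ)=107/4
4. join I+QR (d=37/2) ⇒ IQR; edges |I|=37/4, |QR|=31/4
  updated: d(CJ,IQR)=77/2, d(IQR,WZ)=97/3
5. join CJ+WZ (d=107/4) ⇒ CJWZ; edges |CJ|=67/8, |WZ|=71/8
  updated: d(CJWZ,IQR)=425/12
6. join CJWZ+IQR (d=425/12) ⇒ CIJQRWZ; edges |CJWZ|=13/3, |IQR|=203/24
final tree: (((C:5,J:5):67/8,(W:9/2,Z:9/2):71/8):13/3,(I:37/4,(Q:3/2,R:3/2):31/4):203/24)
total length: 1657/24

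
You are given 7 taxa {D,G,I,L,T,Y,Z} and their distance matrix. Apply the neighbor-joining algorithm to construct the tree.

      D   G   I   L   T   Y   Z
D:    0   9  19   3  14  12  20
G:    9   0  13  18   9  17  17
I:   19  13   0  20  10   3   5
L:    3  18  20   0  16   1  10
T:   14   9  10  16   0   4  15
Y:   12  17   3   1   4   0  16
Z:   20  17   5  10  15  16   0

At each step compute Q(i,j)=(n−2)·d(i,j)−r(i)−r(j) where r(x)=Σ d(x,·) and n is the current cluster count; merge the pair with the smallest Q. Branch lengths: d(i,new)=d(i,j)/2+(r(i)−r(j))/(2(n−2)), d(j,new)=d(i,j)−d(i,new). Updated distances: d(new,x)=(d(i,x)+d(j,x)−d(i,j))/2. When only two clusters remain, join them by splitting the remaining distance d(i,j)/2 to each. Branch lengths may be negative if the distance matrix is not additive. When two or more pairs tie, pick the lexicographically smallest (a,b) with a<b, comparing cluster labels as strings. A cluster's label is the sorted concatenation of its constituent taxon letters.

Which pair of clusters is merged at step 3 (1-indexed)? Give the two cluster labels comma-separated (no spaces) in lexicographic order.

step 1: merge (D,L) at d=3, Q=-130; branch lengths D→12/5, L→3/5; new cluster DL
  updated: d(DL,G)=12, d(DL,I)=18, d(DL,T)=27/2, d(DL,Y)=5, d(DL,Z)=27/2
step 2: merge (I,Z) at d=5, Q=-191/2; branch lengths I→5/16, Z→75/16; new cluster IZ
  updated: d(DL,IZ)=53/4, d(G,IZ)=25/2, d(IZ,T)=10, d(IZ,Y)=7
step 3: merge (DL,Y) at d=5, Q=-247/4; branch lengths DL→103/24, Y→17/24; new cluster DLY
  updated: d(DLY,G)=12, d(DLY,IZ)=61/8, d(DLY,T)=25/4
step 4: merge (DLY,IZ) at d=61/8, Q=-163/4; branch lengths DLY→11/4, IZ→39/8; new cluster DILYZ
  updated: d(DILYZ,G)=135/16, d(DILYZ,T)=69/16
step 5: merge (DILYZ,G) at d=135/16, Q=-87/4; branch lengths DILYZ→15/8, G→105/16; new cluster DGILYZ
  updated: d(DGILYZ,T)=39/16
step 6: merge (DGILYZ,T) at d=39/16; branch lengths DGILYZ→39/32, T→39/32; new cluster DGILTYZ
final tree: (((((D:12/5,L:3/5):103/24,Y:17/24):11/4,(I:5/16,Z:75/16):39/8):15/8,G:105/16):39/32,T:39/32)
total length: 63/2

DL,Y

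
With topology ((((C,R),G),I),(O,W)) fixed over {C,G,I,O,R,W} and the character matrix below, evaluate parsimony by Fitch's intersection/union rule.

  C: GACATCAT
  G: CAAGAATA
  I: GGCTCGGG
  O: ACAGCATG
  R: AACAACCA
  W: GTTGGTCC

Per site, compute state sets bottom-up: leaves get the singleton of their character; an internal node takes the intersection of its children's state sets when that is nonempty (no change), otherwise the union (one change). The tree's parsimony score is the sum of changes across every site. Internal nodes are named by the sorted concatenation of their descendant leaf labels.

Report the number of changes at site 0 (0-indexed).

site 0, node CR: C={G} ∪ R={A} → {A,G} (+1)
site 0, node CGR: CR={A,G} ∪ G={C} → {A,C,G} (+1)
site 0, node CGIR: CGR={A,C,G} ∩ I={G} → {G} (+0)
site 0, node OW: O={A} ∪ W={G} → {A,G} (+1)
site 0, node CGIORW: CGIR={G} ∩ OW={A,G} → {G} (+0)
site 1, node CR: C={A} ∩ R={A} → {A} (+0)
site 1, node CGR: CR={A} ∩ G={A} → {A} (+0)
site 1, node CGIR: CGR={A} ∪ I={G} → {A,G} (+1)
site 1, node OW: O={C} ∪ W={T} → {C,T} (+1)
site 1, node CGIORW: CGIR={A,G} ∪ OW={C,T} → {A,C,G,T} (+1)
site 2, node CR: C={C} ∩ R={C} → {C} (+0)
site 2, node CGR: CR={C} ∪ G={A} → {A,C} (+1)
site 2, node CGIR: CGR={A,C} ∩ I={C} → {C} (+0)
site 2, node OW: O={A} ∪ W={T} → {A,T} (+1)
site 2, node CGIORW: CGIR={C} ∪ OW={A,T} → {A,C,T} (+1)
site 3, node CR: C={A} ∩ R={A} → {A} (+0)
site 3, node CGR: CR={A} ∪ G={G} → {A,G} (+1)
site 3, node CGIR: CGR={A,G} ∪ I={T} → {A,G,T} (+1)
site 3, node OW: O={G} ∩ W={G} → {G} (+0)
site 3, node CGIORW: CGIR={A,G,T} ∩ OW={G} → {G} (+0)
site 4, node CR: C={T} ∪ R={A} → {A,T} (+1)
site 4, node CGR: CR={A,T} ∩ G={A} → {A} (+0)
site 4, node CGIR: CGR={A} ∪ I={C} → {A,C} (+1)
site 4, node OW: O={C} ∪ W={G} → {C,G} (+1)
site 4, node CGIORW: CGIR={A,C} ∩ OW={C,G} → {C} (+0)
site 5, node CR: C={C} ∩ R={C} → {C} (+0)
site 5, node CGR: CR={C} ∪ G={A} → {A,C} (+1)
site 5, node CGIR: CGR={A,C} ∪ I={G} → {A,C,G} (+1)
site 5, node OW: O={A} ∪ W={T} → {A,T} (+1)
site 5, node CGIORW: CGIR={A,C,G} ∩ OW={A,T} → {A} (+0)
site 6, node CR: C={A} ∪ R={C} → {A,C} (+1)
site 6, node CGR: CR={A,C} ∪ G={T} → {A,C,T} (+1)
site 6, node CGIR: CGR={A,C,T} ∪ I={G} → {A,C,G,T} (+1)
site 6, node OW: O={T} ∪ W={C} → {C,T} (+1)
site 6, node CGIORW: CGIR={A,C,G,T} ∩ OW={C,T} → {C,T} (+0)
site 7, node CR: C={T} ∪ R={A} → {A,T} (+1)
site 7, node CGR: CR={A,T} ∩ G={A} → {A} (+0)
site 7, node CGIR: CGR={A} ∪ I={G} → {A,G} (+1)
site 7, node OW: O={G} ∪ W={C} → {C,G} (+1)
site 7, node CGIORW: CGIR={A,G} ∩ OW={C,G} → {G} (+0)
per-site changes: [3, 3, 3, 2, 3, 3, 4, 3]; total = 24

3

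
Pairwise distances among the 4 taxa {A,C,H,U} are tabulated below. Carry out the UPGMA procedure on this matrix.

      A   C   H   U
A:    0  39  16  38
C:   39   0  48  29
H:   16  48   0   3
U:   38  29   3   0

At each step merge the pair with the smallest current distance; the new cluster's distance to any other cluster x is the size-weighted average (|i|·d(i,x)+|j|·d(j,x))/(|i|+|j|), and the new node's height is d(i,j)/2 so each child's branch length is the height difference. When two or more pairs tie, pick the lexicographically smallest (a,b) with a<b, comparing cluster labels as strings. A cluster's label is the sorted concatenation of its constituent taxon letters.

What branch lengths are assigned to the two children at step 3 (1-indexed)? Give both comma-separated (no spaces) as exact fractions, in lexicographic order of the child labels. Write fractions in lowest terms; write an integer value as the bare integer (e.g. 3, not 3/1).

step 1: merge (H,U) at d=3; branch lengths H→3/2, U→3/2; new cluster HU
  updated: d(A,HU)=27, d(C,HU)=77/2
step 2: merge (A,HU) at d=27; branch lengths A→27/2, HU→12; new cluster AHU
  updated: d(AHU,C)=116/3
step 3: merge (AHU,C) at d=116/3; branch lengths AHU→35/6, C→58/3; new cluster ACHU
final tree: ((A:27/2,(H:3/2,U:3/2):12):35/6,C:58/3)
total length: 161/3

35/6,58/3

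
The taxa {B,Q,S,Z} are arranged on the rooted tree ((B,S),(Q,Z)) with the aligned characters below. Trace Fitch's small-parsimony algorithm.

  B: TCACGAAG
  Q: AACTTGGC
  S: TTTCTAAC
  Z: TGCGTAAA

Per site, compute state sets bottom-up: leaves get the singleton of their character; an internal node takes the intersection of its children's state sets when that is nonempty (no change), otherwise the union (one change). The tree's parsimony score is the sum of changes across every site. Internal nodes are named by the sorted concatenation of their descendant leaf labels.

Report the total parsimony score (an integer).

BS@0: {T} ∩ {T} = {T} (intersection, +0)
QZ@0: {A} ∪ {T} = {A,T} (union, +1)
BQSZ@0: {T} ∩ {A,T} = {T} (intersection, +0)
BS@1: {C} ∪ {T} = {C,T} (union, +1)
QZ@1: {A} ∪ {G} = {A,G} (union, +1)
BQSZ@1: {C,T} ∪ {A,G} = {A,C,G,T} (union, +1)
BS@2: {A} ∪ {T} = {A,T} (union, +1)
QZ@2: {C} ∩ {C} = {C} (intersection, +0)
BQSZ@2: {A,T} ∪ {C} = {A,C,T} (union, +1)
BS@3: {C} ∩ {C} = {C} (intersection, +0)
QZ@3: {T} ∪ {G} = {G,T} (union, +1)
BQSZ@3: {C} ∪ {G,T} = {C,G,T} (union, +1)
BS@4: {G} ∪ {T} = {G,T} (union, +1)
QZ@4: {T} ∩ {T} = {T} (intersection, +0)
BQSZ@4: {G,T} ∩ {T} = {T} (intersection, +0)
BS@5: {A} ∩ {A} = {A} (intersection, +0)
QZ@5: {G} ∪ {A} = {A,G} (union, +1)
BQSZ@5: {A} ∩ {A,G} = {A} (intersection, +0)
BS@6: {A} ∩ {A} = {A} (intersection, +0)
QZ@6: {G} ∪ {A} = {A,G} (union, +1)
BQSZ@6: {A} ∩ {A,G} = {A} (intersection, +0)
BS@7: {G} ∪ {C} = {C,G} (union, +1)
QZ@7: {C} ∪ {A} = {A,C} (union, +1)
BQSZ@7: {C,G} ∩ {A,C} = {C} (intersection, +0)
per-site changes: [1, 3, 2, 2, 1, 1, 1, 2]; total = 13

13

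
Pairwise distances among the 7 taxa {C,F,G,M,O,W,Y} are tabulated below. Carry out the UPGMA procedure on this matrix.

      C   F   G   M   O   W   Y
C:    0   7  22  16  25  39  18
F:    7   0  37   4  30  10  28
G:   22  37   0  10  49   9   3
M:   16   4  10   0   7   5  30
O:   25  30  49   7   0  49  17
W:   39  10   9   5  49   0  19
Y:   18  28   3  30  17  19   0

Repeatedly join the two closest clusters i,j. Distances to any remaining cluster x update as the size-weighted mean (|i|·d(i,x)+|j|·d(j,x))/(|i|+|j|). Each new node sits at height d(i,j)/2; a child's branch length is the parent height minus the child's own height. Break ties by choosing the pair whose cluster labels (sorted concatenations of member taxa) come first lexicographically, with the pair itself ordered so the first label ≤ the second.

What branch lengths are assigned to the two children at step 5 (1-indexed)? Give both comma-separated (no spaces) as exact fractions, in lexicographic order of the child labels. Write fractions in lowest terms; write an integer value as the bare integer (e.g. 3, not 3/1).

1. join G+Y (d=3) ⇒ GY; edges |G|=3/2, |Y|=3/2
  updated: d(C,GY)=20, d(F,GY)=65/2, d(GY,M)=20, d(GY,O)=33, d(GY,W)=14
2. join F+M (d=4) ⇒ FM; edges |F|=2, |M|=2
  updated: d(C,FM)=23/2, d(FM,GY)=105/4, d(FM,O)=37/2, d(FM,W)=15/2
3. join FM+W (d=15/2) ⇒ FMW; edges |FM|=7/4, |W|=15/4
  updated: d(C,FMW)=62/3, d(FMW,GY)=133/6, d(FMW,O)=86/3
4. join C+GY (d=20) ⇒ CGY; edges |C|=10, |GY|=17/2
  updated: d(CGY,FMW)=65/3, d(CGY,O)=91/3
5. join CGY+FMW (d=65/3) ⇒ CFGMWY; edges |CGY|=5/6, |FMW|=85/12
  updated: d(CFGMWY,O)=59/2
6. join CFGMWY+O (d=59/2) ⇒ CFGMOWY; edges |CFGMWY|=47/12, |O|=59/4
final tree: (((C:10,(G:3/2,Y:3/2):17/2):5/6,((F:2,M:2):7/4,W:15/4):85/12):47/12,O:59/4)
total length: 691/12

5/6,85/12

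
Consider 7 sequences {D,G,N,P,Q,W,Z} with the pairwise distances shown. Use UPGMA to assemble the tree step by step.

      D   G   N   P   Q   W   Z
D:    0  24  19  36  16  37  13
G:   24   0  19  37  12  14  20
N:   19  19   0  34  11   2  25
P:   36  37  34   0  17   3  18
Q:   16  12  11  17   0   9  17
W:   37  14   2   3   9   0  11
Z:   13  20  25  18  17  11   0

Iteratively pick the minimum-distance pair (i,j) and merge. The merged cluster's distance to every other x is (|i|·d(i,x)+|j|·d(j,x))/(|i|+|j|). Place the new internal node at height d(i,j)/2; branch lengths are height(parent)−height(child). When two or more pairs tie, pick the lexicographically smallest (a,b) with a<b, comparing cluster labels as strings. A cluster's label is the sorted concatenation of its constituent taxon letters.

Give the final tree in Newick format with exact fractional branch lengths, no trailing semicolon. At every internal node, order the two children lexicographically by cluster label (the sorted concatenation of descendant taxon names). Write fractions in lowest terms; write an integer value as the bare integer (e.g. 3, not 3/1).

iteration 1: select N,W (d=2); attach at lengths (1, 1); label the merged cluster NW
  updated: d(D,NW)=28, d(G,NW)=33/2, d(NW,P)=37/2, d(NW,Q)=10, d(NW,Z)=18
iteration 2: select NW,Q (d=10); attach at lengths (4, 5); label the merged cluster NQW
  updated: d(D,NQW)=24, d(G,NQW)=15, d(NQW,P)=18, d(NQW,Z)=53/3
iteration 3: select D,Z (d=13); attach at lengths (13/2, 13/2); label the merged cluster DZ
  updated: d(DZ,G)=22, d(DZ,NQW)=125/6, d(DZ,P)=27
iteration 4: select G,NQW (d=15); attach at lengths (15/2, 5/2); label the merged cluster GNQW
  updated: d(DZ,GNQW)=169/8, d(GNQW,P)=91/4
iteration 5: select DZ,GNQW (d=169/8); attach at lengths (65/16, 49/16); label the merged cluster DGNQWZ
  updated: d(DGNQWZ,P)=145/6
iteration 6: select DGNQWZ,P (d=145/6); attach at lengths (73/48, 145/12); label the merged cluster DGNPQWZ
final tree: (((D:13/2,Z:13/2):65/16,(G:15/2,((N:1,W:1):4,Q:5):5/2):49/16):73/48,P:145/12)
total length: 2627/48

(((D:13/2,Z:13/2):65/16,(G:15/2,((N:1,W:1):4,Q:5):5/2):49/16):73/48,P:145/12)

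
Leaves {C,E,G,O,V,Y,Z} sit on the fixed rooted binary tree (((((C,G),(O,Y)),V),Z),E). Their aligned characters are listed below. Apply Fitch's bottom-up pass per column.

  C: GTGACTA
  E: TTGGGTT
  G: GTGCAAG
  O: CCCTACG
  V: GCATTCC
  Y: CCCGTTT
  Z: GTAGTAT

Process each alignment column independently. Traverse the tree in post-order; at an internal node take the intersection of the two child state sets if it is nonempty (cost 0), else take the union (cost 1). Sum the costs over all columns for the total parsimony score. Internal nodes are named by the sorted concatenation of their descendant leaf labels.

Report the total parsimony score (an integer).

CG@0: {G} ∩ {G} = {G} (intersection, +0)
OY@0: {C} ∩ {C} = {C} (intersection, +0)
CGOY@0: {G} ∪ {C} = {C,G} (union, +1)
CGOVY@0: {C,G} ∩ {G} = {G} (intersection, +0)
CGOVYZ@0: {G} ∩ {G} = {G} (intersection, +0)
CEGOVYZ@0: {G} ∪ {T} = {G,T} (union, +1)
CG@1: {T} ∩ {T} = {T} (intersection, +0)
OY@1: {C} ∩ {C} = {C} (intersection, +0)
CGOY@1: {T} ∪ {C} = {C,T} (union, +1)
CGOVY@1: {C,T} ∩ {C} = {C} (intersection, +0)
CGOVYZ@1: {C} ∪ {T} = {C,T} (union, +1)
CEGOVYZ@1: {C,T} ∩ {T} = {T} (intersection, +0)
CG@2: {G} ∩ {G} = {G} (intersection, +0)
OY@2: {C} ∩ {C} = {C} (intersection, +0)
CGOY@2: {G} ∪ {C} = {C,G} (union, +1)
CGOVY@2: {C,G} ∪ {A} = {A,C,G} (union, +1)
CGOVYZ@2: {A,C,G} ∩ {A} = {A} (intersection, +0)
CEGOVYZ@2: {A} ∪ {G} = {A,G} (union, +1)
CG@3: {A} ∪ {C} = {A,C} (union, +1)
OY@3: {T} ∪ {G} = {G,T} (union, +1)
CGOY@3: {A,C} ∪ {G,T} = {A,C,G,T} (union, +1)
CGOVY@3: {A,C,G,T} ∩ {T} = {T} (intersection, +0)
CGOVYZ@3: {T} ∪ {G} = {G,T} (union, +1)
CEGOVYZ@3: {G,T} ∩ {G} = {G} (intersection, +0)
CG@4: {C} ∪ {A} = {A,C} (union, +1)
OY@4: {A} ∪ {T} = {A,T} (union, +1)
CGOY@4: {A,C} ∩ {A,T} = {A} (intersection, +0)
CGOVY@4: {A} ∪ {T} = {A,T} (union, +1)
CGOVYZ@4: {A,T} ∩ {T} = {T} (intersection, +0)
CEGOVYZ@4: {T} ∪ {G} = {G,T} (union, +1)
CG@5: {T} ∪ {A} = {A,T} (union, +1)
OY@5: {C} ∪ {T} = {C,T} (union, +1)
CGOY@5: {A,T} ∩ {C,T} = {T} (intersection, +0)
CGOVY@5: {T} ∪ {C} = {C,T} (union, +1)
CGOVYZ@5: {C,T} ∪ {A} = {A,C,T} (union, +1)
CEGOVYZ@5: {A,C,T} ∩ {T} = {T} (intersection, +0)
CG@6: {A} ∪ {G} = {A,G} (union, +1)
OY@6: {G} ∪ {T} = {G,T} (union, +1)
CGOY@6: {A,G} ∩ {G,T} = {G} (intersection, +0)
CGOVY@6: {G} ∪ {C} = {C,G} (union, +1)
CGOVYZ@6: {C,G} ∪ {T} = {C,G,T} (union, +1)
CEGOVYZ@6: {C,G,T} ∩ {T} = {T} (intersection, +0)
per-site changes: [2, 2, 3, 4, 4, 4, 4]; total = 23

23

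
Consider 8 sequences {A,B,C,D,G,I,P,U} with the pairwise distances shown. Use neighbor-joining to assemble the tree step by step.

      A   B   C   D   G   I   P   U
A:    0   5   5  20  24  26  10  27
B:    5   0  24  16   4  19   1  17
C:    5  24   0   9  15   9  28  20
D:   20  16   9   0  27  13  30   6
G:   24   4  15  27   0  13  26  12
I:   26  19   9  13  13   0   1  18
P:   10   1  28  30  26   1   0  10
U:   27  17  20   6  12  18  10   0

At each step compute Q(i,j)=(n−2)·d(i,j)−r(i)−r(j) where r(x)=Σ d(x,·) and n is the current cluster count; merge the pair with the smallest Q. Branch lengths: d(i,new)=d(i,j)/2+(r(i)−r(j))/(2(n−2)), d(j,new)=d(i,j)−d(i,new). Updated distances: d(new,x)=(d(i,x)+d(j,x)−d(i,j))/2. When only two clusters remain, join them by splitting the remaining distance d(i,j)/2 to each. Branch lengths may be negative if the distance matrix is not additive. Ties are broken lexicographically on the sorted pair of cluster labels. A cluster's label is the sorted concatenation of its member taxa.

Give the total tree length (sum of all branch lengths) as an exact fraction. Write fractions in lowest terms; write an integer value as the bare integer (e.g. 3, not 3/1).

1. join I+P (d=1, Q=-199) ⇒ IP; edges |I|=-1/12, |P|=13/12
  updated: d(A,IP)=35/2, d(B,IP)=19/2, d(C,IP)=18, d(D,IP)=21, d(G,IP)=19, d(IP,U)=27/2
2. join A+C (d=5, Q=-329/2) ⇒ AC; edges |A|=13/4, |C|=7/4
  updated: d(AC,B)=12, d(AC,D)=12, d(AC,G)=17, d(AC,IP)=61/4, d(AC,U)=21
3. join D+U (d=6, Q=-255/2) ⇒ DU; edges |D|=73/16, |U|=23/16
  updated: d(AC,DU)=27/2, d(B,DU)=27/2, d(DU,G)=33/2, d(DU,IP)=57/4
4. join B+G (d=4, Q=-167/2) ⇒ BG; edges |B|=-11/12, |G|=59/12
  updated: d(AC,BG)=25/2, d(BG,DU)=13, d(BG,IP)=49/4
5. join AC+DU (d=27/2, Q=-55) ⇒ ACDU; edges |AC|=55/8, |DU|=53/8
  updated: d(ACDU,BG)=6, d(ACDU,IP)=8
6. join ACDU+BG (d=6, Q=-105/4) ⇒ ABCDGU; edges |ACDU|=7/8, |BG|=41/8
  updated: d(ABCDGU,IP)=57/8
7. join ABCDGU+IP (d=57/8) ⇒ ABCDGIPU; edges |ABCDGU|=57/16, |IP|=57/16
final tree: ((((A:13/4,C:7/4):55/8,(D:73/16,U:23/16):53/8):7/8,(B:-11/12,G:59/12):41/8):57/16,(I:-1/12,P:13/12):57/16)
total length: 341/8

341/8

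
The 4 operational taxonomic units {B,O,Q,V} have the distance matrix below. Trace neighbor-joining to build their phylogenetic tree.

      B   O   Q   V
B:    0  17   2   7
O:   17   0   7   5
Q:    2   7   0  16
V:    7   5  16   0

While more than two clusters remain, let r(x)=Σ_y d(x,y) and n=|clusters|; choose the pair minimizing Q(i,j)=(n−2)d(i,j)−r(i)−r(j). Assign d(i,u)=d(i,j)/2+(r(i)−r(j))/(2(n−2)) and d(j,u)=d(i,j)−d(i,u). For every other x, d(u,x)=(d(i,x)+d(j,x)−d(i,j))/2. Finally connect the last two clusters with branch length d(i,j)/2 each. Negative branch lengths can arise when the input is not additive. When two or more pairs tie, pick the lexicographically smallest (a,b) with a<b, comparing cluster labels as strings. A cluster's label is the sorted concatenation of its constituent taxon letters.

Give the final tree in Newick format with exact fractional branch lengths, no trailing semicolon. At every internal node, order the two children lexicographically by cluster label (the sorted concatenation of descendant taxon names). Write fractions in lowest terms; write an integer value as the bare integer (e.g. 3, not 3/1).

(((B:5/4,Q:3/4):33/4,O:11/4):9/8,V:9/8)

step 1: merge (B,Q) at d=2, Q=-47; branch lengths B→5/4, Q→3/4; new cluster BQ
  updated: d(BQ,O)=11, d(BQ,V)=21/2
step 2: merge (BQ,O) at d=11, Q=-53/2; branch lengths BQ→33/4, O→11/4; new cluster BOQ
  updated: d(BOQ,V)=9/4
step 3: merge (BOQ,V) at d=9/4; branch lengths BOQ→9/8, V→9/8; new cluster BOQV
final tree: (((B:5/4,Q:3/4):33/4,O:11/4):9/8,V:9/8)
total length: 61/4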